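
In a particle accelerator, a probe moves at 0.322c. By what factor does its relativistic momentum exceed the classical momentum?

p_rel = γmv, p_class = mv
Ratio = γ = 1/√(1 - 0.322²)
= 1/√(0.896316) = 1.056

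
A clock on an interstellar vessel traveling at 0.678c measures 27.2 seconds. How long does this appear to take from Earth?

Proper time Δt₀ = 27.2 seconds
γ = 1/√(1 - 0.678²) = 1.3604
Δt = γΔt₀ = 1.3604 × 27.2 = 37.00 seconds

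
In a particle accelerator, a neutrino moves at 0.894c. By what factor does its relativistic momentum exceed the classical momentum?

p_rel = γmv, p_class = mv
Ratio = γ = 1/√(1 - 0.894²)
= 1/√(0.200764) = 2.232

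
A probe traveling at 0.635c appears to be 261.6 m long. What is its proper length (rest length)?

Contracted length L = 261.6 m
γ = 1/√(1 - 0.635²) = 1.2945
L₀ = γL = 1.2945 × 261.6 = 338.6 m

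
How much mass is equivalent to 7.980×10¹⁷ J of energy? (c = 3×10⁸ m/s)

From E = mc², we get m = E/c²
c² = (3×10⁸)² = 9×10¹⁶ m²/s²
m = 7.980×10¹⁷ / 9×10¹⁶ = 8.867 kg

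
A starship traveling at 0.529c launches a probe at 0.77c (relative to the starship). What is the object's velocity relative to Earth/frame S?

u = (u' + v)/(1 + u'v/c²)
Numerator: 0.77 + 0.529 = 1.299
Denominator: 1 + 0.40733 = 1.40733
u = 1.299/1.40733 = 0.9230c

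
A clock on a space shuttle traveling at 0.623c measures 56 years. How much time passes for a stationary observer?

Proper time Δt₀ = 56 years
γ = 1/√(1 - 0.623²) = 1.2784
Δt = γΔt₀ = 1.2784 × 56 = 71.59 years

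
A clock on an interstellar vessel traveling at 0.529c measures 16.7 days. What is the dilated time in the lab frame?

Proper time Δt₀ = 16.7 days
γ = 1/√(1 - 0.529²) = 1.1784
Δt = γΔt₀ = 1.1784 × 16.7 = 19.68 days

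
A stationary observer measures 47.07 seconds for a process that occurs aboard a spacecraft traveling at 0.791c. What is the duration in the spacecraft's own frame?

Dilated time Δt = 47.07 seconds
γ = 1/√(1 - 0.791²) = 1.6345
Δt₀ = Δt/γ = 47.07/1.6345 = 28.80 seconds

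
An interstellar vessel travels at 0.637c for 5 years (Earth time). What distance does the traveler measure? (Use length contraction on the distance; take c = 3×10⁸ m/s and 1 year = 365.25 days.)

Earth distance: d = v × t = 0.637c × 5 yr = 3.0153×10¹⁶ m
γ = 1.2972
d' = d/γ = 3.0153×10¹⁶/1.2972 = 2.324×10¹⁶ m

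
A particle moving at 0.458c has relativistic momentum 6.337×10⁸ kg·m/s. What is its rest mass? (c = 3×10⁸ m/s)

γ = 1/√(1 - 0.458²) = 1.125
v = 0.458 × 3×10⁸ = 1.374×10⁸ m/s
m = p/(γv) = 6.337×10⁸/(1.125 × 1.374×10⁸) = 4.100 kg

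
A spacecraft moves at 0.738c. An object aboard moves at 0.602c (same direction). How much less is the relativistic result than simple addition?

Classical: u' + v = 0.602 + 0.738 = 1.34c
Relativistic: u = (0.602 + 0.738)/(1 + 0.444276) = 1.34/1.444276 = 0.9278c
Difference: 1.34 - 0.9278 = 0.4122c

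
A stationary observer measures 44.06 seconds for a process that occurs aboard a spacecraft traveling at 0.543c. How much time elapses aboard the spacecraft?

Dilated time Δt = 44.06 seconds
γ = 1/√(1 - 0.543²) = 1.1909
Δt₀ = Δt/γ = 44.06/1.1909 = 37.00 seconds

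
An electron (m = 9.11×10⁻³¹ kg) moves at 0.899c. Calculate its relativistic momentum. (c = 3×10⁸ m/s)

γ = 1/√(1 - 0.899²) = 2.2834
v = 0.899 × 3×10⁸ = 2.697×10⁸ m/s
p = γmv = 2.2834 × 9.11×10⁻³¹ × 2.697×10⁸ = 5.610×10⁻²² kg·m/s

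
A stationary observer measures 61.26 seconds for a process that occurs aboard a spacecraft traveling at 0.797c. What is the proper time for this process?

Dilated time Δt = 61.26 seconds
γ = 1/√(1 - 0.797²) = 1.6557
Δt₀ = Δt/γ = 61.26/1.6557 = 37.00 seconds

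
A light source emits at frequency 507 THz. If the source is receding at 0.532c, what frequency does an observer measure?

β = v/c = 0.532
(1-β)/(1+β) = 0.468/1.532 = 0.3055
Doppler factor = √(0.3055) = 0.5527
f_obs = 507 × 0.5527 = 280.2 THz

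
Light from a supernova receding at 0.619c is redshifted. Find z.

β = 0.619
(1+β)/(1-β) = 1.619/0.381 = 4.249
√(4.249) = 2.061
z = 2.061 - 1 = 1.061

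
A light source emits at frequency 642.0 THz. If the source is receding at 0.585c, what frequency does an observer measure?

β = v/c = 0.585
(1-β)/(1+β) = 0.415/1.585 = 0.2618
Doppler factor = √(0.2618) = 0.5117
f_obs = 642.0 × 0.5117 = 328.5 THz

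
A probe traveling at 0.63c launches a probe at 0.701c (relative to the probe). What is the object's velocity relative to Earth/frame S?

u = (u' + v)/(1 + u'v/c²)
Numerator: 0.701 + 0.63 = 1.331
Denominator: 1 + 0.44163 = 1.44163
u = 1.331/1.44163 = 0.9233c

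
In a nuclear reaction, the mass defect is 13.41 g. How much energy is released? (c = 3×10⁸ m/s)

Convert mass defect: Δm = 13.41 g = 0.01341 kg
E = Δm·c² = 0.01341 × (3×10⁸)²
= 0.01341 × 9×10¹⁶ = 1.207×10¹⁵ J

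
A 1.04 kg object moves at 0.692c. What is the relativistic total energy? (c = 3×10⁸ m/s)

γ = 1/√(1 - 0.692²) = 1.3852
mc² = 1.04 × (3×10⁸)² = 9.360×10¹⁶ J
E = γmc² = 1.3852 × 9.360×10¹⁶ = 1.297×10¹⁷ J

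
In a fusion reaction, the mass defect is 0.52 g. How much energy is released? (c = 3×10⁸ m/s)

Convert mass defect: Δm = 0.52 g = 0.00052 kg
E = Δm·c² = 0.00052 × (3×10⁸)²
= 0.00052 × 9×10¹⁶ = 4.680×10¹³ J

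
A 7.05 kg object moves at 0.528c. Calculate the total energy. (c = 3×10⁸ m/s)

γ = 1/√(1 - 0.528²) = 1.1775
mc² = 7.05 × (3×10⁸)² = 6.345×10¹⁷ J
E = γmc² = 1.1775 × 6.345×10¹⁷ = 7.471×10¹⁷ J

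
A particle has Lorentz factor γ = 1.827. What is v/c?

From γ = 1/√(1 - v²/c²):
1/γ² = 1/1.827² = 0.2996
v²/c² = 1 - 0.2996 = 0.7004
v/c = √(0.7004) = 0.8369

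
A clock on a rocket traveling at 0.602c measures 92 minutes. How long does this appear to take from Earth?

Proper time Δt₀ = 92 minutes
γ = 1/√(1 - 0.602²) = 1.252
Δt = γΔt₀ = 1.252 × 92 = 115.2 minutes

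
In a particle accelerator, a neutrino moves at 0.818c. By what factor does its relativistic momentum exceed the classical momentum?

p_rel = γmv, p_class = mv
Ratio = γ = 1/√(1 - 0.818²)
= 1/√(0.330876) = 1.738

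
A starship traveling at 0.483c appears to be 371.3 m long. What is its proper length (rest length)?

Contracted length L = 371.3 m
γ = 1/√(1 - 0.483²) = 1.142
L₀ = γL = 1.142 × 371.3 = 424.0 m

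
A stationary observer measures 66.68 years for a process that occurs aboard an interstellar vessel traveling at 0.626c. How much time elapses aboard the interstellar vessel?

Dilated time Δt = 66.68 years
γ = 1/√(1 - 0.626²) = 1.2823
Δt₀ = Δt/γ = 66.68/1.2823 = 52.00 years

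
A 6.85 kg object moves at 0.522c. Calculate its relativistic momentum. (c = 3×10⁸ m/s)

γ = 1/√(1 - 0.522²) = 1.1724
v = 0.522 × 3×10⁸ = 1.566×10⁸ m/s
p = γmv = 1.1724 × 6.85 × 1.566×10⁸ = 1.258×10⁹ kg·m/s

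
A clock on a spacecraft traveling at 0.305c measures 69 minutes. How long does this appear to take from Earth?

Proper time Δt₀ = 69 minutes
γ = 1/√(1 - 0.305²) = 1.050
Δt = γΔt₀ = 1.050 × 69 = 72.45 minutes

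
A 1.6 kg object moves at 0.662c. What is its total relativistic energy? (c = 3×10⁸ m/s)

γ = 1/√(1 - 0.662²) = 1.334
mc² = 1.6 × (3×10⁸)² = 1.440×10¹⁷ J
E = γmc² = 1.334 × 1.440×10¹⁷ = 1.921×10¹⁷ J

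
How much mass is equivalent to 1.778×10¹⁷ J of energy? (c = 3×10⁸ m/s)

From E = mc², we get m = E/c²
c² = (3×10⁸)² = 9×10¹⁶ m²/s²
m = 1.778×10¹⁷ / 9×10¹⁶ = 1.976 kg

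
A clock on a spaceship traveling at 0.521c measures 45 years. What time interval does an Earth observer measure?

Proper time Δt₀ = 45 years
γ = 1/√(1 - 0.521²) = 1.1716
Δt = γΔt₀ = 1.1716 × 45 = 52.72 years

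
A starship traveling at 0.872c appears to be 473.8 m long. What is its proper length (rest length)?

Contracted length L = 473.8 m
γ = 1/√(1 - 0.872²) = 2.0429
L₀ = γL = 2.0429 × 473.8 = 967.9 m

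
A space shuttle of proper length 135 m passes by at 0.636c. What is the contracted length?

Proper length L₀ = 135 m
γ = 1/√(1 - 0.636²) = 1.296
L = L₀/γ = 135/1.296 = 104.2 m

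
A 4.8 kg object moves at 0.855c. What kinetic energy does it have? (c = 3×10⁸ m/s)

γ = 1/√(1 - 0.855²) = 1.9282
γ - 1 = 0.9282
KE = (γ-1)mc² = 0.9282 × 4.8 × (3×10⁸)² = 4.010×10¹⁷ J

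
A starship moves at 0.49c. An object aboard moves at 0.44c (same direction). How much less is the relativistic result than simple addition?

Classical: u' + v = 0.44 + 0.49 = 0.93c
Relativistic: u = (0.44 + 0.49)/(1 + 0.2156) = 0.93/1.2156 = 0.7651c
Difference: 0.93 - 0.7651 = 0.1649c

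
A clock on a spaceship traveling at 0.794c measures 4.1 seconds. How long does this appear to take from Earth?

Proper time Δt₀ = 4.1 seconds
γ = 1/√(1 - 0.794²) = 1.64496
Δt = γΔt₀ = 1.64496 × 4.1 = 6.744 seconds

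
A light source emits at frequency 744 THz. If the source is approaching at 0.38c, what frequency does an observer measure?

β = v/c = 0.38
(1+β)/(1-β) = 1.38/0.62 = 2.226
Doppler factor = √(2.226) = 1.492
f_obs = 744 × 1.492 = 1110 THz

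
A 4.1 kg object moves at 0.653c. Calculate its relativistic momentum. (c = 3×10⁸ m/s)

γ = 1/√(1 - 0.653²) = 1.3204
v = 0.653 × 3×10⁸ = 1.959×10⁸ m/s
p = γmv = 1.3204 × 4.1 × 1.959×10⁸ = 1.061×10⁹ kg·m/s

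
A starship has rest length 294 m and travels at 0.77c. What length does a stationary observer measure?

Proper length L₀ = 294 m
γ = 1/√(1 - 0.77²) = 1.567
L = L₀/γ = 294/1.567 = 187.6 m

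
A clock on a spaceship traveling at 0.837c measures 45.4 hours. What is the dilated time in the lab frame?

Proper time Δt₀ = 45.4 hours
γ = 1/√(1 - 0.837²) = 1.8275
Δt = γΔt₀ = 1.8275 × 45.4 = 82.97 hours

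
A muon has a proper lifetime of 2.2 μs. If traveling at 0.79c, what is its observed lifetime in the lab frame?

Proper lifetime τ₀ = 2.2 μs
γ = 1/√(1 - 0.79²) = 1.631
τ = γτ₀ = 1.631 × 2.2 μs = 3.588 μs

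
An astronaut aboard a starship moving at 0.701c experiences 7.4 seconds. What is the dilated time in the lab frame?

Proper time Δt₀ = 7.4 seconds
γ = 1/√(1 - 0.701²) = 1.4022
Δt = γΔt₀ = 1.4022 × 7.4 = 10.38 seconds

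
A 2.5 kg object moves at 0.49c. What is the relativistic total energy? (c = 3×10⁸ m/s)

γ = 1/√(1 - 0.49²) = 1.147
mc² = 2.5 × (3×10⁸)² = 2.250×10¹⁷ J
E = γmc² = 1.147 × 2.250×10¹⁷ = 2.581×10¹⁷ J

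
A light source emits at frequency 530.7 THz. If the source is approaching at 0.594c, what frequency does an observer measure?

β = v/c = 0.594
(1+β)/(1-β) = 1.594/0.406 = 3.926
Doppler factor = √(3.926) = 1.9814
f_obs = 530.7 × 1.9814 = 1052 THz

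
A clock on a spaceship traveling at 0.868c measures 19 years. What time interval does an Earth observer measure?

Proper time Δt₀ = 19 years
γ = 1/√(1 - 0.868²) = 2.0138
Δt = γΔt₀ = 2.0138 × 19 = 38.26 years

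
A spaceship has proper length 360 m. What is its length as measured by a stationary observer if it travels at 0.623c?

Proper length L₀ = 360 m
γ = 1/√(1 - 0.623²) = 1.2784
L = L₀/γ = 360/1.2784 = 281.6 m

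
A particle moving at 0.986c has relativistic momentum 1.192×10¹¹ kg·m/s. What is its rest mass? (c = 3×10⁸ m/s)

γ = 1/√(1 - 0.986²) = 5.9972
v = 0.986 × 3×10⁸ = 2.958×10⁸ m/s
m = p/(γv) = 1.192×10¹¹/(5.9972 × 2.958×10⁸) = 67.19 kg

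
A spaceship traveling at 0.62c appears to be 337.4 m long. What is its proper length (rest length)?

Contracted length L = 337.4 m
γ = 1/√(1 - 0.62²) = 1.2745
L₀ = γL = 1.2745 × 337.4 = 430.0 m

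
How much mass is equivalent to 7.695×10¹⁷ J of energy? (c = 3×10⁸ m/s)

From E = mc², we get m = E/c²
c² = (3×10⁸)² = 9×10¹⁶ m²/s²
m = 7.695×10¹⁷ / 9×10¹⁶ = 8.550 kg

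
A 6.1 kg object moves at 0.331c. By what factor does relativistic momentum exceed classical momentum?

p_rel = γmv, p_class = mv
Ratio = γ = 1/√(1 - 0.331²) = 1.060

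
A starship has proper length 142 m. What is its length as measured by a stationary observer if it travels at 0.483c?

Proper length L₀ = 142 m
γ = 1/√(1 - 0.483²) = 1.142
L = L₀/γ = 142/1.142 = 124.3 m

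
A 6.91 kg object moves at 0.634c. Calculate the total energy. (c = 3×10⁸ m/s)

γ = 1/√(1 - 0.634²) = 1.2931
mc² = 6.91 × (3×10⁸)² = 6.219×10¹⁷ J
E = γmc² = 1.2931 × 6.219×10¹⁷ = 8.042×10¹⁷ J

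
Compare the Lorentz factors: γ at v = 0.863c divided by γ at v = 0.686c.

γ₁ = 1/√(1 - 0.863²) = 1.979
γ₂ = 1/√(1 - 0.686²) = 1.374
γ₁/γ₂ = 1.979/1.374 = 1.440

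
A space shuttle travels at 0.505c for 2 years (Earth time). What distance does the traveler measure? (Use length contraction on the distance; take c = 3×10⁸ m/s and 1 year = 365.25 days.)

Earth distance: d = v × t = 0.505c × 2 yr = 9.5620×10¹⁵ m
γ = 1.1586
d' = d/γ = 9.5620×10¹⁵/1.1586 = 8.253×10¹⁵ m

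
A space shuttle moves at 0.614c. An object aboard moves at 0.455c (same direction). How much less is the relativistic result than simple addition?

Classical: u' + v = 0.455 + 0.614 = 1.069c
Relativistic: u = (0.455 + 0.614)/(1 + 0.27937) = 1.069/1.27937 = 0.8356c
Difference: 1.069 - 0.8356 = 0.2334c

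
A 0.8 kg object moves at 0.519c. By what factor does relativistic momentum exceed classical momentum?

p_rel = γmv, p_class = mv
Ratio = γ = 1/√(1 - 0.519²) = 1.170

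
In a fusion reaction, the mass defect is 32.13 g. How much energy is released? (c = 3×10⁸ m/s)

Convert mass defect: Δm = 32.13 g = 0.03213 kg
E = Δm·c² = 0.03213 × (3×10⁸)²
= 0.03213 × 9×10¹⁶ = 2.892×10¹⁵ J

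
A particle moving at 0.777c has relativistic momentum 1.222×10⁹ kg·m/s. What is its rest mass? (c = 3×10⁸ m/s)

γ = 1/√(1 - 0.777²) = 1.5886
v = 0.777 × 3×10⁸ = 2.331×10⁸ m/s
m = p/(γv) = 1.222×10⁹/(1.5886 × 2.331×10⁸) = 3.300 kg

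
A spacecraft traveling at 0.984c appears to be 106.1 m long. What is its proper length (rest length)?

Contracted length L = 106.1 m
γ = 1/√(1 - 0.984²) = 5.613
L₀ = γL = 5.613 × 106.1 = 595.5 m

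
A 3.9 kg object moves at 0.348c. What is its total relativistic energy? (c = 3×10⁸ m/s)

γ = 1/√(1 - 0.348²) = 1.0667
mc² = 3.9 × (3×10⁸)² = 3.510×10¹⁷ J
E = γmc² = 1.0667 × 3.510×10¹⁷ = 3.744×10¹⁷ J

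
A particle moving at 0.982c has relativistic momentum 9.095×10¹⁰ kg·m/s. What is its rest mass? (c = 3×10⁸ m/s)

γ = 1/√(1 - 0.982²) = 5.2943
v = 0.982 × 3×10⁸ = 2.946×10⁸ m/s
m = p/(γv) = 9.095×10¹⁰/(5.2943 × 2.946×10⁸) = 58.31 kg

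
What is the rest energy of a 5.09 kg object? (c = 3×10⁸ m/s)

c² = (3×10⁸)² = 9.000×10¹⁶ m²/s²
E₀ = mc² = 5.09 × 9.000×10¹⁶ = 4.581×10¹⁷ J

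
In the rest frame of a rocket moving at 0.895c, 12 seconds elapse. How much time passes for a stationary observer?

Proper time Δt₀ = 12 seconds
γ = 1/√(1 - 0.895²) = 2.242
Δt = γΔt₀ = 2.242 × 12 = 26.90 seconds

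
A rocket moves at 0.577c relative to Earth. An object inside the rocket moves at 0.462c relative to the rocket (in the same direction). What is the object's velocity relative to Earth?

u = (u' + v)/(1 + u'v/c²)
Numerator: 0.462 + 0.577 = 1.039
Denominator: 1 + 0.266574 = 1.266574
u = 1.039/1.266574 = 0.8203c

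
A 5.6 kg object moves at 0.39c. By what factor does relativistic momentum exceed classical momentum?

p_rel = γmv, p_class = mv
Ratio = γ = 1/√(1 - 0.39²) = 1.086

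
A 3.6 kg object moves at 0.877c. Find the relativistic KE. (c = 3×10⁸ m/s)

γ = 1/√(1 - 0.877²) = 2.0812
γ - 1 = 1.0812
KE = (γ-1)mc² = 1.0812 × 3.6 × (3×10⁸)² = 3.503×10¹⁷ J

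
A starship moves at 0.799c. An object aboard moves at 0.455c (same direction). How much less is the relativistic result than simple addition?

Classical: u' + v = 0.455 + 0.799 = 1.254c
Relativistic: u = (0.455 + 0.799)/(1 + 0.363545) = 1.254/1.363545 = 0.9197c
Difference: 1.254 - 0.9197 = 0.3343c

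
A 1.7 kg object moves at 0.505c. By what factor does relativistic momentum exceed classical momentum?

p_rel = γmv, p_class = mv
Ratio = γ = 1/√(1 - 0.505²) = 1.159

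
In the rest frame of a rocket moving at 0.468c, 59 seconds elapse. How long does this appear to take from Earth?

Proper time Δt₀ = 59 seconds
γ = 1/√(1 - 0.468²) = 1.1316
Δt = γΔt₀ = 1.1316 × 59 = 66.76 seconds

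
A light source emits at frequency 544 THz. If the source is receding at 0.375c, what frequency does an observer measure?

β = v/c = 0.375
(1-β)/(1+β) = 0.625/1.375 = 0.4545
Doppler factor = √(0.4545) = 0.6742
f_obs = 544 × 0.6742 = 366.8 THz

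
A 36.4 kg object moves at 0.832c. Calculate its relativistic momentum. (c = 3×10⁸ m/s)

γ = 1/√(1 - 0.832²) = 1.803
v = 0.832 × 3×10⁸ = 2.496×10⁸ m/s
p = γmv = 1.803 × 36.4 × 2.496×10⁸ = 1.638×10¹⁰ kg·m/s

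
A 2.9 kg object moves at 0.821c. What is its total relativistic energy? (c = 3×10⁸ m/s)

γ = 1/√(1 - 0.821²) = 1.751534
mc² = 2.9 × (3×10⁸)² = 2.610×10¹⁷ J
E = γmc² = 1.751534 × 2.610×10¹⁷ = 4.572×10¹⁷ J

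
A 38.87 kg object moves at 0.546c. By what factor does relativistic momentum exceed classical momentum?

p_rel = γmv, p_class = mv
Ratio = γ = 1/√(1 - 0.546²) = 1.194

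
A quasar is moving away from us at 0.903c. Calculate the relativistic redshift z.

β = 0.903
(1+β)/(1-β) = 1.903/0.097 = 19.62
√(19.62) = 4.429
z = 4.429 - 1 = 3.429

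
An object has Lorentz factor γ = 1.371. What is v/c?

From γ = 1/√(1 - v²/c²):
1/γ² = 1/1.371² = 0.5320
v²/c² = 1 - 0.5320 = 0.4680
v/c = √(0.4680) = 0.6841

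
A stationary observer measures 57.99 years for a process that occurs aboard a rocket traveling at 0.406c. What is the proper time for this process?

Dilated time Δt = 57.99 years
γ = 1/√(1 - 0.406²) = 1.0942
Δt₀ = Δt/γ = 57.99/1.0942 = 53.00 years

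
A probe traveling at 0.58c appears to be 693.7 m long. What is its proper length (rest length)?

Contracted length L = 693.7 m
γ = 1/√(1 - 0.58²) = 1.2276
L₀ = γL = 1.2276 × 693.7 = 851.6 m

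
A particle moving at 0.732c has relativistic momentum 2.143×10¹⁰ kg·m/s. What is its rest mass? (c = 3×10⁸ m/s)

γ = 1/√(1 - 0.732²) = 1.46777
v = 0.732 × 3×10⁸ = 2.196×10⁸ m/s
m = p/(γv) = 2.143×10¹⁰/(1.46777 × 2.196×10⁸) = 66.49 kg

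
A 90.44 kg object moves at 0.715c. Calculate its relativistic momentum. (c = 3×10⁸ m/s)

γ = 1/√(1 - 0.715²) = 1.4304
v = 0.715 × 3×10⁸ = 2.145×10⁸ m/s
p = γmv = 1.4304 × 90.44 × 2.145×10⁸ = 2.775×10¹⁰ kg·m/s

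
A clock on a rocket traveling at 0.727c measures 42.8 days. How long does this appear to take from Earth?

Proper time Δt₀ = 42.8 days
γ = 1/√(1 - 0.727²) = 1.4564
Δt = γΔt₀ = 1.4564 × 42.8 = 62.33 days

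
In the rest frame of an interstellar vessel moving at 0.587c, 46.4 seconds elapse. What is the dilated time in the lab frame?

Proper time Δt₀ = 46.4 seconds
γ = 1/√(1 - 0.587²) = 1.2352
Δt = γΔt₀ = 1.2352 × 46.4 = 57.31 seconds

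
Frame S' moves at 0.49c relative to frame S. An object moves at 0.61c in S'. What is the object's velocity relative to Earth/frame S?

u = (u' + v)/(1 + u'v/c²)
Numerator: 0.61 + 0.49 = 1.1
Denominator: 1 + 0.2989 = 1.2989
u = 1.1/1.2989 = 0.8469c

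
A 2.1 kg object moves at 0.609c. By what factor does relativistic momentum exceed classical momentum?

p_rel = γmv, p_class = mv
Ratio = γ = 1/√(1 - 0.609²) = 1.261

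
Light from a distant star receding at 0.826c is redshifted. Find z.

β = 0.826
(1+β)/(1-β) = 1.826/0.174 = 10.49
√(10.49) = 3.239
z = 3.239 - 1 = 2.239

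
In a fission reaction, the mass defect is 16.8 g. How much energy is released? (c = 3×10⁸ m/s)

Convert mass defect: Δm = 16.8 g = 0.0168 kg
E = Δm·c² = 0.0168 × (3×10⁸)²
= 0.0168 × 9×10¹⁶ = 1.512×10¹⁵ J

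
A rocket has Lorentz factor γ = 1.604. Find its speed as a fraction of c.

From γ = 1/√(1 - v²/c²):
1/γ² = 1/1.604² = 0.3887
v²/c² = 1 - 0.3887 = 0.6113
v/c = √(0.6113) = 0.7819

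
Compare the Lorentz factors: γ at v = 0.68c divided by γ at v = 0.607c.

γ₁ = 1/√(1 - 0.68²) = 1.364
γ₂ = 1/√(1 - 0.607²) = 1.258
γ₁/γ₂ = 1.364/1.258 = 1.084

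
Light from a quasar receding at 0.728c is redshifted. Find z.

β = 0.728
(1+β)/(1-β) = 1.728/0.272 = 6.353
√(6.353) = 2.521
z = 2.521 - 1 = 1.521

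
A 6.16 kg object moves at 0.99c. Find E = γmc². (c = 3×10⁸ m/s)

γ = 1/√(1 - 0.99²) = 7.089
mc² = 6.16 × (3×10⁸)² = 5.544×10¹⁷ J
E = γmc² = 7.089 × 5.544×10¹⁷ = 3.930×10¹⁸ J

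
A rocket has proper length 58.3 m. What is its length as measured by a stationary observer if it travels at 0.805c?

Proper length L₀ = 58.3 m
γ = 1/√(1 - 0.805²) = 1.6856
L = L₀/γ = 58.3/1.6856 = 34.59 m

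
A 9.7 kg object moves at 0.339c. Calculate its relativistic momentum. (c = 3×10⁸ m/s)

γ = 1/√(1 - 0.339²) = 1.063
v = 0.339 × 3×10⁸ = 1.017×10⁸ m/s
p = γmv = 1.063 × 9.7 × 1.017×10⁸ = 1.049×10⁹ kg·m/s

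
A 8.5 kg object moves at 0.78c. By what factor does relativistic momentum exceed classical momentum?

p_rel = γmv, p_class = mv
Ratio = γ = 1/√(1 - 0.78²) = 1.598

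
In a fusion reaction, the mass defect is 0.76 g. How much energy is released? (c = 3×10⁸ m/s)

Convert mass defect: Δm = 0.76 g = 0.00076 kg
E = Δm·c² = 0.00076 × (3×10⁸)²
= 0.00076 × 9×10¹⁶ = 6.840×10¹³ J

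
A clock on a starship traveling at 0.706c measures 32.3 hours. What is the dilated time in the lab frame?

Proper time Δt₀ = 32.3 hours
γ = 1/√(1 - 0.706²) = 1.412
Δt = γΔt₀ = 1.412 × 32.3 = 45.61 hours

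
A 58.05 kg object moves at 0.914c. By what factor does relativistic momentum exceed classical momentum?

p_rel = γmv, p_class = mv
Ratio = γ = 1/√(1 - 0.914²) = 2.465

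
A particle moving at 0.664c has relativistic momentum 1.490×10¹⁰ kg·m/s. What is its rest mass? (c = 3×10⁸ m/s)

γ = 1/√(1 - 0.664²) = 1.3374
v = 0.664 × 3×10⁸ = 1.992×10⁸ m/s
m = p/(γv) = 1.490×10¹⁰/(1.3374 × 1.992×10⁸) = 55.93 kg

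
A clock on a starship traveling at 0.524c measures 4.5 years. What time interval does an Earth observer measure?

Proper time Δt₀ = 4.5 years
γ = 1/√(1 - 0.524²) = 1.174
Δt = γΔt₀ = 1.174 × 4.5 = 5.283 years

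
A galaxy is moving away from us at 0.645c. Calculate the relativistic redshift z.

β = 0.645
(1+β)/(1-β) = 1.645/0.355 = 4.634
√(4.634) = 2.153
z = 2.153 - 1 = 1.153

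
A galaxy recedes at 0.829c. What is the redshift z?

β = 0.829
(1+β)/(1-β) = 1.829/0.171 = 10.696
√(10.696) = 3.270
z = 3.270 - 1 = 2.270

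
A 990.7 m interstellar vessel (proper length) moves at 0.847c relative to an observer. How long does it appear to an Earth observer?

Proper length L₀ = 990.7 m
γ = 1/√(1 - 0.847²) = 1.88114
L = L₀/γ = 990.7/1.88114 = 526.6 m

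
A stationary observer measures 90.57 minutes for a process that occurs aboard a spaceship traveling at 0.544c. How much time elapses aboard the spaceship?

Dilated time Δt = 90.57 minutes
γ = 1/√(1 - 0.544²) = 1.19177
Δt₀ = Δt/γ = 90.57/1.19177 = 76.00 minutes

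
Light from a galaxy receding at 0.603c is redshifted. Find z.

β = 0.603
(1+β)/(1-β) = 1.603/0.397 = 4.038
√(4.038) = 2.009
z = 2.009 - 1 = 1.009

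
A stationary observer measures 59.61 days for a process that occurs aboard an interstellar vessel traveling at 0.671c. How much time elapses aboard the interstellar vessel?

Dilated time Δt = 59.61 days
γ = 1/√(1 - 0.671²) = 1.3487
Δt₀ = Δt/γ = 59.61/1.3487 = 44.20 days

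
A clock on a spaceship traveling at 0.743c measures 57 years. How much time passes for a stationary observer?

Proper time Δt₀ = 57 years
γ = 1/√(1 - 0.743²) = 1.494
Δt = γΔt₀ = 1.494 × 57 = 85.16 years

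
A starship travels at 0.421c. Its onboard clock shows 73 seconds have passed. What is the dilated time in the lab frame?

Proper time Δt₀ = 73 seconds
γ = 1/√(1 - 0.421²) = 1.1025
Δt = γΔt₀ = 1.1025 × 73 = 80.48 seconds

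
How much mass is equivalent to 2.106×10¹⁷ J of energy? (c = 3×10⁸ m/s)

From E = mc², we get m = E/c²
c² = (3×10⁸)² = 9×10¹⁶ m²/s²
m = 2.106×10¹⁷ / 9×10¹⁶ = 2.340 kg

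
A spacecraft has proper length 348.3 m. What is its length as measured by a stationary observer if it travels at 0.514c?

Proper length L₀ = 348.3 m
γ = 1/√(1 - 0.514²) = 1.1658
L = L₀/γ = 348.3/1.1658 = 298.8 m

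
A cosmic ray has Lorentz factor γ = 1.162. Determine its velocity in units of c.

From γ = 1/√(1 - v²/c²):
1/γ² = 1/1.162² = 0.7406
v²/c² = 1 - 0.7406 = 0.2594
v/c = √(0.2594) = 0.5093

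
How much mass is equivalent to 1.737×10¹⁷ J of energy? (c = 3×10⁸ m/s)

From E = mc², we get m = E/c²
c² = (3×10⁸)² = 9×10¹⁶ m²/s²
m = 1.737×10¹⁷ / 9×10¹⁶ = 1.930 kg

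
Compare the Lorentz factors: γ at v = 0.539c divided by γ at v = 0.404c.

γ₁ = 1/√(1 - 0.539²) = 1.187
γ₂ = 1/√(1 - 0.404²) = 1.093
γ₁/γ₂ = 1.187/1.093 = 1.086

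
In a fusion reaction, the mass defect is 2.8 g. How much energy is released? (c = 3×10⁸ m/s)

Convert mass defect: Δm = 2.8 g = 0.0028 kg
E = Δm·c² = 0.0028 × (3×10⁸)²
= 0.0028 × 9×10¹⁶ = 2.520×10¹⁴ J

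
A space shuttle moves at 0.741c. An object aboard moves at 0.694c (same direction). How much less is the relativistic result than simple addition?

Classical: u' + v = 0.694 + 0.741 = 1.435c
Relativistic: u = (0.694 + 0.741)/(1 + 0.514254) = 1.435/1.514254 = 0.9477c
Difference: 1.435 - 0.9477 = 0.4873c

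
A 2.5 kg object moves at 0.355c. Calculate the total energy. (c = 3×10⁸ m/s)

γ = 1/√(1 - 0.355²) = 1.0697
mc² = 2.5 × (3×10⁸)² = 2.250×10¹⁷ J
E = γmc² = 1.0697 × 2.250×10¹⁷ = 2.407×10¹⁷ J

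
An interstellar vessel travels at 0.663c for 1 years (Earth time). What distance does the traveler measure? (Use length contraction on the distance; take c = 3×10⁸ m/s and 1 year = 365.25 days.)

Earth distance: d = v × t = 0.663c × 1 yr = 6.2768×10¹⁵ m
γ = 1.3358
d' = d/γ = 6.2768×10¹⁵/1.3358 = 4.699×10¹⁵ m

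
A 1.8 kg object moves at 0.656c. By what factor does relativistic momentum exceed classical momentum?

p_rel = γmv, p_class = mv
Ratio = γ = 1/√(1 - 0.656²) = 1.325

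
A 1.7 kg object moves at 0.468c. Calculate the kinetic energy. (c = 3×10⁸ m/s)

γ = 1/√(1 - 0.468²) = 1.1316
γ - 1 = 0.1316
KE = (γ-1)mc² = 0.1316 × 1.7 × (3×10⁸)² = 2.013×10¹⁶ J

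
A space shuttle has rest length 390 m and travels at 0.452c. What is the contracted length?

Proper length L₀ = 390 m
γ = 1/√(1 - 0.452²) = 1.121
L = L₀/γ = 390/1.121 = 347.9 m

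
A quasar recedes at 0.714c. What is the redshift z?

β = 0.714
(1+β)/(1-β) = 1.714/0.286 = 5.993
√(5.993) = 2.448
z = 2.448 - 1 = 1.448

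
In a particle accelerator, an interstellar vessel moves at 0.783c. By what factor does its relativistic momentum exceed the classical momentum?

p_rel = γmv, p_class = mv
Ratio = γ = 1/√(1 - 0.783²)
= 1/√(0.386911) = 1.608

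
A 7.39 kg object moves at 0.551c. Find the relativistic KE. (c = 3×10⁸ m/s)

γ = 1/√(1 - 0.551²) = 1.1983
γ - 1 = 0.1983
KE = (γ-1)mc² = 0.1983 × 7.39 × (3×10⁸)² = 1.319×10¹⁷ J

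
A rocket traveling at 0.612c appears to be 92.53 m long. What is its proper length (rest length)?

Contracted length L = 92.53 m
γ = 1/√(1 - 0.612²) = 1.264
L₀ = γL = 1.264 × 92.53 = 117.0 m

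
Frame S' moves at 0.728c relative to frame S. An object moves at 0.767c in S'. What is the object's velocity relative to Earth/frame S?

u = (u' + v)/(1 + u'v/c²)
Numerator: 0.767 + 0.728 = 1.495
Denominator: 1 + 0.558376 = 1.558376
u = 1.495/1.558376 = 0.9593c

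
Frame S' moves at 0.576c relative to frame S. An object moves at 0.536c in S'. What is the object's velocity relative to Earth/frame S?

u = (u' + v)/(1 + u'v/c²)
Numerator: 0.536 + 0.576 = 1.112
Denominator: 1 + 0.308736 = 1.308736
u = 1.112/1.308736 = 0.8497c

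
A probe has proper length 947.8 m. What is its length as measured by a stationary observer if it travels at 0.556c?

Proper length L₀ = 947.8 m
γ = 1/√(1 - 0.556²) = 1.2031
L = L₀/γ = 947.8/1.2031 = 787.8 m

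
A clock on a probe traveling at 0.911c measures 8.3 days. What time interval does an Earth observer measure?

Proper time Δt₀ = 8.3 days
γ = 1/√(1 - 0.911²) = 2.425
Δt = γΔt₀ = 2.425 × 8.3 = 20.13 days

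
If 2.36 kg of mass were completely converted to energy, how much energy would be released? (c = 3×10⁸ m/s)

Using E = mc²:
c² = (3×10⁸)² = 9×10¹⁶ m²/s²
E = 2.36 × 9×10¹⁶ = 2.124×10¹⁷ J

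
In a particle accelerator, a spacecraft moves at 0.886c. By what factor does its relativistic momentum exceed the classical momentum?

p_rel = γmv, p_class = mv
Ratio = γ = 1/√(1 - 0.886²)
= 1/√(0.215004) = 2.157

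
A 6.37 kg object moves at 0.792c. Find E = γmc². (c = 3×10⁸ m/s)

γ = 1/√(1 - 0.792²) = 1.6379
mc² = 6.37 × (3×10⁸)² = 5.733×10¹⁷ J
E = γmc² = 1.6379 × 5.733×10¹⁷ = 9.390×10¹⁷ J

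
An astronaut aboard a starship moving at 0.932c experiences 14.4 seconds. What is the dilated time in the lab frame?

Proper time Δt₀ = 14.4 seconds
γ = 1/√(1 - 0.932²) = 2.759
Δt = γΔt₀ = 2.759 × 14.4 = 39.73 seconds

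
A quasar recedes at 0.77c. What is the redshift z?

β = 0.77
(1+β)/(1-β) = 1.77/0.23 = 7.696
√(7.696) = 2.774
z = 2.774 - 1 = 1.774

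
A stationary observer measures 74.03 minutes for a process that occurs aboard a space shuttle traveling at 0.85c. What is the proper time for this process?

Dilated time Δt = 74.03 minutes
γ = 1/√(1 - 0.85²) = 1.898
Δt₀ = Δt/γ = 74.03/1.898 = 39.00 minutes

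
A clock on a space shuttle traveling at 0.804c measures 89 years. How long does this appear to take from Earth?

Proper time Δt₀ = 89 years
γ = 1/√(1 - 0.804²) = 1.682
Δt = γΔt₀ = 1.682 × 89 = 149.7 years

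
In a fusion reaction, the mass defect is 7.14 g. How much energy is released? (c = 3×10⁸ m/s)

Convert mass defect: Δm = 7.14 g = 0.00714 kg
E = Δm·c² = 0.00714 × (3×10⁸)²
= 0.00714 × 9×10¹⁶ = 6.426×10¹⁴ J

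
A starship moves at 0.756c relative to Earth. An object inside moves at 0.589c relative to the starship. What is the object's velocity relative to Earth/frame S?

u = (u' + v)/(1 + u'v/c²)
Numerator: 0.589 + 0.756 = 1.345
Denominator: 1 + 0.445284 = 1.445284
u = 1.345/1.445284 = 0.9306c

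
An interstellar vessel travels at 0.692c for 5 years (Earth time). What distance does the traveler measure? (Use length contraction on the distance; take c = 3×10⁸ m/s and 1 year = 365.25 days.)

Earth distance: d = v × t = 0.692c × 5 yr = 3.276×10¹⁶ m
γ = 1.385
d' = d/γ = 3.276×10¹⁶/1.385 = 2.365×10¹⁶ m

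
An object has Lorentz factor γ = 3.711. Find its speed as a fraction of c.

From γ = 1/√(1 - v²/c²):
1/γ² = 1/3.711² = 0.07261
v²/c² = 1 - 0.07261 = 0.9274
v/c = √(0.9274) = 0.9630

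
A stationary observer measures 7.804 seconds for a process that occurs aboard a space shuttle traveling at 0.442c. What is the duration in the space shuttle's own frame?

Dilated time Δt = 7.804 seconds
γ = 1/√(1 - 0.442²) = 1.1148
Δt₀ = Δt/γ = 7.804/1.1148 = 7.000 seconds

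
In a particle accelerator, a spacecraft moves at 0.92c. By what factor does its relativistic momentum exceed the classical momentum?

p_rel = γmv, p_class = mv
Ratio = γ = 1/√(1 - 0.92²)
= 1/√(0.1536) = 2.552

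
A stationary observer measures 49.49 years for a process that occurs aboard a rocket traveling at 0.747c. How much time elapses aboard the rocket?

Dilated time Δt = 49.49 years
γ = 1/√(1 - 0.747²) = 1.5042
Δt₀ = Δt/γ = 49.49/1.5042 = 32.90 years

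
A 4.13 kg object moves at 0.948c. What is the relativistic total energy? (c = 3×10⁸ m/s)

γ = 1/√(1 - 0.948²) = 3.142
mc² = 4.13 × (3×10⁸)² = 3.717×10¹⁷ J
E = γmc² = 3.142 × 3.717×10¹⁷ = 1.168×10¹⁸ J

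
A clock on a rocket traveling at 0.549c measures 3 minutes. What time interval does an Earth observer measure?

Proper time Δt₀ = 3 minutes
γ = 1/√(1 - 0.549²) = 1.1964
Δt = γΔt₀ = 1.1964 × 3 = 3.589 minutes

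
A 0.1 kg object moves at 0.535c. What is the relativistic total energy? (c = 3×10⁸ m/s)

γ = 1/√(1 - 0.535²) = 1.1836
mc² = 0.1 × (3×10⁸)² = 9.000×10¹⁵ J
E = γmc² = 1.1836 × 9.000×10¹⁵ = 1.065×10¹⁶ J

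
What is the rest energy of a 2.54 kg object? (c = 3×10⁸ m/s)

c² = (3×10⁸)² = 9.000×10¹⁶ m²/s²
E₀ = mc² = 2.54 × 9.000×10¹⁶ = 2.286×10¹⁷ J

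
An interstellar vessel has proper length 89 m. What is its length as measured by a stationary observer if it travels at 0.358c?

Proper length L₀ = 89 m
γ = 1/√(1 - 0.358²) = 1.071
L = L₀/γ = 89/1.071 = 83.10 m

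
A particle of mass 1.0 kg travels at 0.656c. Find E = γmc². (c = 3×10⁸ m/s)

γ = 1/√(1 - 0.656²) = 1.3249
mc² = 1.0 × (3×10⁸)² = 9.000×10¹⁶ J
E = γmc² = 1.3249 × 9.000×10¹⁶ = 1.192×10¹⁷ J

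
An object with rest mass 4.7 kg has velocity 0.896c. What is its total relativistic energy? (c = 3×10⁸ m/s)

γ = 1/√(1 - 0.896²) = 2.252
mc² = 4.7 × (3×10⁸)² = 4.230×10¹⁷ J
E = γmc² = 2.252 × 4.230×10¹⁷ = 9.526×10¹⁷ J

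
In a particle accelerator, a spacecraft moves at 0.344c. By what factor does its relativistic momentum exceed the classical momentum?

p_rel = γmv, p_class = mv
Ratio = γ = 1/√(1 - 0.344²)
= 1/√(0.881664) = 1.065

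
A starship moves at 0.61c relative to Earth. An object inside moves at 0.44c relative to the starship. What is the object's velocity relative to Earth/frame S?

u = (u' + v)/(1 + u'v/c²)
Numerator: 0.44 + 0.61 = 1.05
Denominator: 1 + 0.2684 = 1.2684
u = 1.05/1.2684 = 0.8278c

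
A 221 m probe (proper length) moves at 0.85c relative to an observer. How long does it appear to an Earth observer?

Proper length L₀ = 221 m
γ = 1/√(1 - 0.85²) = 1.898
L = L₀/γ = 221/1.898 = 116.4 m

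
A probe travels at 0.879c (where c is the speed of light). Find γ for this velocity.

v/c = 0.879, so (v/c)² = 0.772641
1 - (v/c)² = 0.227359
γ = 1/√(0.227359) = 2.097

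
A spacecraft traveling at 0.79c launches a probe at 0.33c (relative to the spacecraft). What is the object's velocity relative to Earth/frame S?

u = (u' + v)/(1 + u'v/c²)
Numerator: 0.33 + 0.79 = 1.12
Denominator: 1 + 0.2607 = 1.2607
u = 1.12/1.2607 = 0.8884c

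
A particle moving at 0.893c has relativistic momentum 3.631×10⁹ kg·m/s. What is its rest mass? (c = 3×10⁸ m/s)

γ = 1/√(1 - 0.893²) = 2.222
v = 0.893 × 3×10⁸ = 2.679×10⁸ m/s
m = p/(γv) = 3.631×10⁹/(2.222 × 2.679×10⁸) = 6.100 kg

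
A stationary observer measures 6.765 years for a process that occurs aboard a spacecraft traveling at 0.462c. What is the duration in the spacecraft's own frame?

Dilated time Δt = 6.765 years
γ = 1/√(1 - 0.462²) = 1.1275
Δt₀ = Δt/γ = 6.765/1.1275 = 6.000 years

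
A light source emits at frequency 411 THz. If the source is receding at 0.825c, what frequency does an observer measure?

β = v/c = 0.825
(1-β)/(1+β) = 0.175/1.825 = 0.09589
Doppler factor = √(0.09589) = 0.3097
f_obs = 411 × 0.3097 = 127.3 THz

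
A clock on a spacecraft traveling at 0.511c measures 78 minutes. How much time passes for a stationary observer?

Proper time Δt₀ = 78 minutes
γ = 1/√(1 - 0.511²) = 1.16336
Δt = γΔt₀ = 1.16336 × 78 = 90.74 minutes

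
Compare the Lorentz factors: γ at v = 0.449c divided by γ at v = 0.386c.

γ₁ = 1/√(1 - 0.449²) = 1.119
γ₂ = 1/√(1 - 0.386²) = 1.084
γ₁/γ₂ = 1.119/1.084 = 1.032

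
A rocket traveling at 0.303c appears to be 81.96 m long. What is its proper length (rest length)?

Contracted length L = 81.96 m
γ = 1/√(1 - 0.303²) = 1.0493
L₀ = γL = 1.0493 × 81.96 = 86.00 m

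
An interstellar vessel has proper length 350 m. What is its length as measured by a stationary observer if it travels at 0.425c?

Proper length L₀ = 350 m
γ = 1/√(1 - 0.425²) = 1.1047
L = L₀/γ = 350/1.1047 = 316.8 m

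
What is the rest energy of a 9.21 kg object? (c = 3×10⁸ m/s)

c² = (3×10⁸)² = 9.000×10¹⁶ m²/s²
E₀ = mc² = 9.21 × 9.000×10¹⁶ = 8.289×10¹⁷ J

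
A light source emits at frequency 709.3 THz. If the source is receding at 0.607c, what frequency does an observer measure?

β = v/c = 0.607
(1-β)/(1+β) = 0.393/1.607 = 0.24456
Doppler factor = √(0.24456) = 0.49453
f_obs = 709.3 × 0.49453 = 350.8 THz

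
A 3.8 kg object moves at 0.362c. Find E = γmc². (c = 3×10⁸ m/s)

γ = 1/√(1 - 0.362²) = 1.0728
mc² = 3.8 × (3×10⁸)² = 3.420×10¹⁷ J
E = γmc² = 1.0728 × 3.420×10¹⁷ = 3.669×10¹⁷ J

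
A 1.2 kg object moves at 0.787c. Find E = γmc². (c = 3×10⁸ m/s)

γ = 1/√(1 - 0.787²) = 1.621
mc² = 1.2 × (3×10⁸)² = 1.080×10¹⁷ J
E = γmc² = 1.621 × 1.080×10¹⁷ = 1.751×10¹⁷ J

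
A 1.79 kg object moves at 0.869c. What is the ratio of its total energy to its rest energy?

E = γmc², E₀ = mc²
E/E₀ = γ = 1/√(1 - 0.869²) = 2.021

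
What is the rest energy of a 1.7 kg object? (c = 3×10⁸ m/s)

c² = (3×10⁸)² = 9.000×10¹⁶ m²/s²
E₀ = mc² = 1.7 × 9.000×10¹⁶ = 1.530×10¹⁷ J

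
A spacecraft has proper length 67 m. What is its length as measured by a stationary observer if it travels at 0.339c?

Proper length L₀ = 67 m
γ = 1/√(1 - 0.339²) = 1.063
L = L₀/γ = 67/1.063 = 63.03 m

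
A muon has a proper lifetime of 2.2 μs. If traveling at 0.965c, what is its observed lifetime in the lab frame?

Proper lifetime τ₀ = 2.2 μs
γ = 1/√(1 - 0.965²) = 3.813
τ = γτ₀ = 3.813 × 2.2 μs = 8.389 μs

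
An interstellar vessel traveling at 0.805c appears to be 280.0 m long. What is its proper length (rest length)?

Contracted length L = 280.0 m
γ = 1/√(1 - 0.805²) = 1.6856
L₀ = γL = 1.6856 × 280.0 = 472.0 m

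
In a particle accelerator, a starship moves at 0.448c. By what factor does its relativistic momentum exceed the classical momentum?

p_rel = γmv, p_class = mv
Ratio = γ = 1/√(1 - 0.448²)
= 1/√(0.799296) = 1.119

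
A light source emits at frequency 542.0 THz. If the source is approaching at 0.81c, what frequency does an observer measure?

β = v/c = 0.81
(1+β)/(1-β) = 1.81/0.19 = 9.526
Doppler factor = √(9.526) = 3.086
f_obs = 542.0 × 3.086 = 1673 THz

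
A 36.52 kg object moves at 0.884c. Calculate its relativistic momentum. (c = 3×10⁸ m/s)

γ = 1/√(1 - 0.884²) = 2.139
v = 0.884 × 3×10⁸ = 2.652×10⁸ m/s
p = γmv = 2.139 × 36.52 × 2.652×10⁸ = 2.072×10¹⁰ kg·m/s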